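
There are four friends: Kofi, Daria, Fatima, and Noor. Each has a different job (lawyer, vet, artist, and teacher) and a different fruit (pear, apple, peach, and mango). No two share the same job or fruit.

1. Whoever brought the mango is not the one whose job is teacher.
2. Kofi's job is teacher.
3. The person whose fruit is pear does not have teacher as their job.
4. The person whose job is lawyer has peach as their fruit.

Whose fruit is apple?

Kofi

With clues 1–4, Daria, Fatima, and Noor are impossible for the one with fruit apple.
That leaves Kofi.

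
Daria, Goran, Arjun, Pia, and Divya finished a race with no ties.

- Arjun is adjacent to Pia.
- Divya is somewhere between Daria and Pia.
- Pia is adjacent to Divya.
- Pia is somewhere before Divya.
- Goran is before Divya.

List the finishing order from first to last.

Goran, Arjun, Pia, Divya, Daria

From clues 1–2: Divya is in {2,3,4}.
From clues 1–3: Pia is in {2,3,4}.
From clues 1–4: Daria is in {4,5}.
From clues 1–5: Goran → place 1, Arjun → place 2, Pia → place 3, Divya → place 4, Daria → place 5.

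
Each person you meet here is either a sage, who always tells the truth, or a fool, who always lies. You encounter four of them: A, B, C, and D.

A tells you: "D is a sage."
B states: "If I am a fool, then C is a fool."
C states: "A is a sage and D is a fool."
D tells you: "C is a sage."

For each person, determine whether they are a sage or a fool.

Consider A. Suppose A is a sage.
Then no assignment of the remaining roles makes every statement match its speaker's type — contradiction.
So A is a fool.
With that fixed, C's statement is false, so C is a fool.
With that fixed, D's statement is false, so D is a fool.
With that fixed, B's statement is true, so B is a sage.

A: fool, B: sage, C: fool, D: fool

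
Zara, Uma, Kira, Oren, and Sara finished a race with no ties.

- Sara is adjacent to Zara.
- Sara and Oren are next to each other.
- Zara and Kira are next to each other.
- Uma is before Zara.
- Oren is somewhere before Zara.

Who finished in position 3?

Sara

With clues 1–2, Kira and Uma are ruled out for place 3.
With clues 1–3, Oren is ruled out for place 3.
With clues 1–5, Zara is ruled out for place 3.
So place 3 is Sara.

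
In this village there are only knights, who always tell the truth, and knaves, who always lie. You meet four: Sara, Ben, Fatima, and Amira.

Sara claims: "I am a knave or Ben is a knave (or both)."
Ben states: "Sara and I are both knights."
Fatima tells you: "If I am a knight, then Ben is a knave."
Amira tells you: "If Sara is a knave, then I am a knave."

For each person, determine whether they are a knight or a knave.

Sara: knight, Ben: knave, Fatima: knight, Amira: knight

Consider Sara. Suppose Sara is a knave.
Then Sara's own statement would have to be false, but it can't be — contradiction.
So Sara is a knight.
With that fixed, Amira's statement is true, so Amira is a knight.
Consider Ben. Suppose Ben is a knight.
Then Sara's statement comes out false, contradicting Sara being a knight.
So Ben is a knave.
With that fixed, Fatima's statement is true, so Fatima is a knight.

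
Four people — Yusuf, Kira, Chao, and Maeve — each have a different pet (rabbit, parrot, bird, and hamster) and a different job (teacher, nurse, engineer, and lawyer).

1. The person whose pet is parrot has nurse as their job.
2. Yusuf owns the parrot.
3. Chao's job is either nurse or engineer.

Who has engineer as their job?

Chao

With clues 1–2, Yusuf is impossible for the one with job engineer.
With clues 1–3, Kira and Maeve are impossible for the one with job engineer.
That leaves Chao.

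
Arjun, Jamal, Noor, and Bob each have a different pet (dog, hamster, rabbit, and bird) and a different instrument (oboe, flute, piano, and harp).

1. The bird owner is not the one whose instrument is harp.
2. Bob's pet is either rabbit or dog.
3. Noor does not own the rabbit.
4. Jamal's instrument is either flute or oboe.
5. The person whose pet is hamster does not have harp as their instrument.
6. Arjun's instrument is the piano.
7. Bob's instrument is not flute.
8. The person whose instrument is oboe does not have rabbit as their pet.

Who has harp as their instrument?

With clues 1–4, Jamal is impossible for the one with instrument harp.
With clues 1–6, Arjun is impossible for the one with instrument harp.
With clues 1–8, Noor is impossible for the one with instrument harp.
That leaves Bob.

Bob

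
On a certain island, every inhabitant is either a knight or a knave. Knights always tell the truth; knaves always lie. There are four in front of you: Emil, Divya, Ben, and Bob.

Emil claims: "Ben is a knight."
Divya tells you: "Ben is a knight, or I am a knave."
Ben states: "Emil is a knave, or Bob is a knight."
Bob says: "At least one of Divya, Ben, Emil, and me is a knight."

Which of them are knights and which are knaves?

Emil: knight, Divya: knight, Ben: knight, Bob: knight

Consider Emil. Suppose Emil is a knave.
Then no assignment of the remaining roles makes every statement match its speaker's type — contradiction.
So Emil is a knight.
With that fixed, Bob's statement is true, so Bob is a knight.
With that fixed, Ben's statement is true, so Ben is a knight.
With that fixed, Divya's statement is true, so Divya is a knight.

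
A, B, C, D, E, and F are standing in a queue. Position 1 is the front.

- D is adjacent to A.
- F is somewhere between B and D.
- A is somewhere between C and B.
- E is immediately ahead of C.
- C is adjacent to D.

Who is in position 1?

E

With clues 1–2, F is ruled out for position 1.
With clues 1–3, A and D are ruled out for position 1.
With clues 1–4, C is ruled out for position 1.
With clues 1–5, B is ruled out for position 1.
So position 1 is E.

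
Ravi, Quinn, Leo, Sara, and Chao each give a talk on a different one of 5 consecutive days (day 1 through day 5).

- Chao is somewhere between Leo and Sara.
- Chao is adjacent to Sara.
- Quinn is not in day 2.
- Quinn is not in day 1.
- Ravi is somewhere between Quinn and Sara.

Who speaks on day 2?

Chao

With clues 1–3, Quinn is ruled out for day 2.
With clues 1–5, Leo, Ravi, and Sara are ruled out for day 2.
So day 2 is Chao.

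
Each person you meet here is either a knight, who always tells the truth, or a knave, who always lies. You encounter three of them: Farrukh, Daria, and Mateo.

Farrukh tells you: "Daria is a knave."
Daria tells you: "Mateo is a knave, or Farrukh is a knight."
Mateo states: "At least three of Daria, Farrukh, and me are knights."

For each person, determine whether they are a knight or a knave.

Farrukh: knave, Daria: knight, Mateo: knave

Consider Farrukh. Suppose Farrukh is a knight.
Then no assignment of the remaining roles makes every statement match its speaker's type — contradiction.
So Farrukh is a knave.
With that fixed, Mateo's statement is false, so Mateo is a knave.
With that fixed, Daria's statement is true, so Daria is a knight.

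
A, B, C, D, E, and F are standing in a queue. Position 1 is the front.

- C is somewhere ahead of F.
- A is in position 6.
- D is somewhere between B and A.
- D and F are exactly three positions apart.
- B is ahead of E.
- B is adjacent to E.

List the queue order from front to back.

C, F, B, E, D, A

From clue 1: C is in {1,2,3,4,5}.
From clues 1–2: A → position 6.
From clues 1–3: B is in {1,2,3,4}.
From clues 1–4: D is in {2,5}.
From clues 1–5: B is in {1,3}.
From clues 1–6: C → position 1, F → position 2, B → position 3, E → position 4, D → position 5.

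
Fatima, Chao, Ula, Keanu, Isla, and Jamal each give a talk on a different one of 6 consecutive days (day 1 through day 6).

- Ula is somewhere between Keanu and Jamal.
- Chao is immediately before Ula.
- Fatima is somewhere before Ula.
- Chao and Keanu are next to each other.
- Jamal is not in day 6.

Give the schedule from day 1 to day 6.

From clue 1: Ula is in {2,3,4,5}.
From clues 1–2: Chao is in {2,3,4}.
From clues 1–3: Chao is in {3,4}.
From clues 1–4: Fatima is in {1,2}.
From clues 1–5: Fatima → day 1, Keanu → day 2, Chao → day 3, Ula → day 4, Jamal → day 5, Isla → day 6.

Fatima, Keanu, Chao, Ula, Jamal, Isla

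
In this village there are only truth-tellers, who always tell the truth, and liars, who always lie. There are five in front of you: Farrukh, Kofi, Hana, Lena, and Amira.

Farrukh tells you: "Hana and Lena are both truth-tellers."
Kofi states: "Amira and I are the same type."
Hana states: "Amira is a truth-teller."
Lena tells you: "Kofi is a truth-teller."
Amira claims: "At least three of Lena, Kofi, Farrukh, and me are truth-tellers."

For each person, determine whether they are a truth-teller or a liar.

Farrukh: truth-teller, Kofi: truth-teller, Hana: truth-teller, Lena: truth-teller, Amira: truth-teller

Consider Farrukh. Suppose Farrukh is a liar.
Then no assignment of the remaining roles makes every statement match its speaker's type — contradiction.
So Farrukh is a truth-teller.
Consider Kofi. Suppose Kofi is a liar.
Then no assignment of the remaining roles makes every statement match its speaker's type — contradiction.
So Kofi is a truth-teller.
With that fixed, Lena's statement is true, so Lena is a truth-teller.
With that fixed, Amira's statement is true, so Amira is a truth-teller.
With that fixed, Hana's statement is true, so Hana is a truth-teller.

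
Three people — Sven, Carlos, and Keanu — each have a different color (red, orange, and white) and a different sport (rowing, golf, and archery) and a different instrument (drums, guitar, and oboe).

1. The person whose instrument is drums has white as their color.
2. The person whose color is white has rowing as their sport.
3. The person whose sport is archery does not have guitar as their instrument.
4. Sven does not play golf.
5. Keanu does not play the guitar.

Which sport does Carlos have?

golf

With clues 1–5, archery and rowing are impossible for Carlos's sport.
That leaves golf.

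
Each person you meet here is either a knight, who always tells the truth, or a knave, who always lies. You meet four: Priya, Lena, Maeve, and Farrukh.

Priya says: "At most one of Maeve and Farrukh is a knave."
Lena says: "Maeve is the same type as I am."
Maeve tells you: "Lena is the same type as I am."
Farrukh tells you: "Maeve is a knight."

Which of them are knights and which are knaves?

Priya: knight, Lena: knight, Maeve: knight, Farrukh: knight

Consider Priya. Suppose Priya is a knave.
Then no assignment of the remaining roles makes every statement match its speaker's type — contradiction.
So Priya is a knight.
Consider Lena. Suppose Lena is a knave.
Then whichever role Maeve has, Maeve's statement has the wrong truth value — contradiction.
So Lena is a knight.
Consider Maeve. Suppose Maeve is a knave.
Then Lena's statement comes out false, contradicting Lena being a knight.
So Maeve is a knight.
With that fixed, Farrukh's statement is true, so Farrukh is a knight.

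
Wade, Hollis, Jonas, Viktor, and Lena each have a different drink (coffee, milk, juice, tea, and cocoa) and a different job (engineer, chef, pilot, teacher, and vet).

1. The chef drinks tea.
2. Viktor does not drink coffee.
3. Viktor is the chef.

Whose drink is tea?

Viktor

With clues 1–3, Hollis, Jonas, Lena, and Wade are impossible for the one with drink tea.
That leaves Viktor.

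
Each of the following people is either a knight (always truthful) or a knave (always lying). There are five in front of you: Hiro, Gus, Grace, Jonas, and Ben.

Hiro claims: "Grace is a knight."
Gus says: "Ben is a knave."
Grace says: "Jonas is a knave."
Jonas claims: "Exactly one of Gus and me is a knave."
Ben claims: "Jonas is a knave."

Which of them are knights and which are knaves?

Hiro: knight, Gus: knave, Grace: knight, Jonas: knave, Ben: knight

Consider Hiro. Suppose Hiro is a knave.
Then no assignment of the remaining roles makes every statement match its speaker's type — contradiction.
So Hiro is a knight.
Consider Gus. Suppose Gus is a knight.
Then whichever role Jonas has, Jonas's statement has the wrong truth value — contradiction.
So Gus is a knave.
Consider Grace. Suppose Grace is a knave.
Then Hiro's statement comes out false, contradicting Hiro being a knight.
So Grace is a knight.
Consider Jonas. Suppose Jonas is a knight.
Then Grace's statement comes out false, contradicting Grace being a knight.
So Jonas is a knave.
With that fixed, Ben's statement is true, so Ben is a knight.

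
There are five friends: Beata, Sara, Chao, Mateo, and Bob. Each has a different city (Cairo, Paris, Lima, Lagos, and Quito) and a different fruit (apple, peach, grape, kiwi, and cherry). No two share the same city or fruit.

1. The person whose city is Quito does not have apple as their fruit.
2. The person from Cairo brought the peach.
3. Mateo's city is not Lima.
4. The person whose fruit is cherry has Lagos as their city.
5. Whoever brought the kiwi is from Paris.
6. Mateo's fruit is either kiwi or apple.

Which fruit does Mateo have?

With clues 1–5, apple is impossible for Mateo's fruit.
With clues 1–6, cherry, grape, and peach are impossible for Mateo's fruit.
That leaves kiwi.

kiwi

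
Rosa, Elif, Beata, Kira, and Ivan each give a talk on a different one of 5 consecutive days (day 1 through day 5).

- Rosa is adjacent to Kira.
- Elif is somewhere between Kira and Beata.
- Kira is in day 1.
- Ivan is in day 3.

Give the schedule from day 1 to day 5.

From clues 1–2: Elif is in {2,3,4}.
From clues 1–3: Kira → day 1, Rosa → day 2.
From clues 1–4: Ivan → day 3, Elif → day 4, Beata → day 5.

Kira, Rosa, Ivan, Elif, Beata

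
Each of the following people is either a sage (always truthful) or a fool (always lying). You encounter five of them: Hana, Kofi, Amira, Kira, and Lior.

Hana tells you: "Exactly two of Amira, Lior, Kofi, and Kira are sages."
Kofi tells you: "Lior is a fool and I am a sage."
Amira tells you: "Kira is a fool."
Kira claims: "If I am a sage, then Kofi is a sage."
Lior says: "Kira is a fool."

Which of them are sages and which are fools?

Hana: sage, Kofi: sage, Amira: fool, Kira: sage, Lior: fool

Consider Hana. Suppose Hana is a fool.
Then no assignment of the remaining roles makes every statement match its speaker's type — contradiction.
So Hana is a sage.
Consider Kofi. Suppose Kofi is a fool.
Then whichever role Kira has, Kira's statement has the wrong truth value — contradiction.
So Kofi is a sage.
With that fixed, Kira's statement is true, so Kira is a sage.
With that fixed, Lior's statement is false, so Lior is a fool.
With that fixed, Amira's statement is false, so Amira is a fool.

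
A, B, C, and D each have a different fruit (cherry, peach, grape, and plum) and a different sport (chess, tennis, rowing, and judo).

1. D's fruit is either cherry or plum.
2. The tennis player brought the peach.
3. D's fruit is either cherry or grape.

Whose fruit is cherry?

D

With clues 1–3, A, B, and C are impossible for the one with fruit cherry.
That leaves D.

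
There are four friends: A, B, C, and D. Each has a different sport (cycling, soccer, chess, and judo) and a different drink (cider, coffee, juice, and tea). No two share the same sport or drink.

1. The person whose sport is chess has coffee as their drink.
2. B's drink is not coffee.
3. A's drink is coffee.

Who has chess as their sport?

With clues 1–2, B is impossible for the one with sport chess.
With clues 1–3, C and D are impossible for the one with sport chess.
That leaves A.

A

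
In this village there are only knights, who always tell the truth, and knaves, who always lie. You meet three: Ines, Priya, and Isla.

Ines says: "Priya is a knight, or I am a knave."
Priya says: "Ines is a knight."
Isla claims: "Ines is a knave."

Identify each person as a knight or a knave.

Ines: knight, Priya: knight, Isla: knave

Consider Ines. Suppose Ines is a knave.
Then Ines's own statement would have to be false, but it can't be — contradiction.
So Ines is a knight.
With that fixed, Priya's statement is true, so Priya is a knight.
With that fixed, Isla's statement is false, so Isla is a knave.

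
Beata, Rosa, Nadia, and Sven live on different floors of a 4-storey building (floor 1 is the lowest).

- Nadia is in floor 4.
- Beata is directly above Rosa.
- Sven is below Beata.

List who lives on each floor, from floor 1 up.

From clue 1: Nadia → floor 4.
From clues 1–2: Beata is in {2,3}.
From clues 1–3: Sven → floor 1, Rosa → floor 2, Beata → floor 3.

Sven, Rosa, Beata, Nadia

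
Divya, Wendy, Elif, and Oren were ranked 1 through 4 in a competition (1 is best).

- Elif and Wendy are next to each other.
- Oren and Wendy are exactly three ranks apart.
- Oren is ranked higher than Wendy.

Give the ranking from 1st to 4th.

From clues 1–2: Divya is in {2,3}.
From clues 1–3: Oren → rank 1, Divya → rank 2, Elif → rank 3, Wendy → rank 4.

Oren, Divya, Elif, Wendy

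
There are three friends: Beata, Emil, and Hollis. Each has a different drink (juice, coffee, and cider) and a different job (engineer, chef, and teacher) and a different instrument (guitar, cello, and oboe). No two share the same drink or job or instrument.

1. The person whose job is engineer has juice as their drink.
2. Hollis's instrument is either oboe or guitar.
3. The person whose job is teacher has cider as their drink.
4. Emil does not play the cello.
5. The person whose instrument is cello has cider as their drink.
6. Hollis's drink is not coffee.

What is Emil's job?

With clues 1–5, teacher is impossible for Emil's job.
With clues 1–6, engineer is impossible for Emil's job.
That leaves chef.

chef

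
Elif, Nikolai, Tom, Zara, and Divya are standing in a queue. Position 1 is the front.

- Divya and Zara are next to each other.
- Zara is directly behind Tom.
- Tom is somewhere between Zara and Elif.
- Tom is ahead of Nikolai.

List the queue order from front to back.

Elif, Tom, Zara, Divya, Nikolai

From clues 1–2: Tom is in {1,2,3}.
From clues 1–3: Elif is in {1,2}.
From clues 1–4: Elif → position 1, Tom → position 2, Zara → position 3, Divya → position 4, Nikolai → position 5.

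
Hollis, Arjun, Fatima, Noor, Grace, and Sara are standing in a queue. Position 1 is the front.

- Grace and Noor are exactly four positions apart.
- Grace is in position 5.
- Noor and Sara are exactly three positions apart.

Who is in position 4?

With clue 1, Grace and Noor are ruled out for position 4.
With clues 1–3, Arjun, Fatima, and Hollis are ruled out for position 4.
So position 4 is Sara.

Sara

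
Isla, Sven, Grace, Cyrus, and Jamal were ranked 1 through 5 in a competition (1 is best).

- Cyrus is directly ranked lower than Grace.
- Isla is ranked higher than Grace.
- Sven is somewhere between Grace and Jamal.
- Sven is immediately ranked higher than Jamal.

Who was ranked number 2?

With clues 1–2, Cyrus is ruled out for rank 2.
With clues 1–4, Isla, Jamal, and Sven are ruled out for rank 2.
So rank 2 is Grace.

Grace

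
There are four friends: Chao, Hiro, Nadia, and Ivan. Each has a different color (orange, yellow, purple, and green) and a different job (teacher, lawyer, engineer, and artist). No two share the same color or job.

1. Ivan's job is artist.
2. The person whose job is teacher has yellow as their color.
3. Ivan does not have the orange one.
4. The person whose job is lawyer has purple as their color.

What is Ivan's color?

With clues 1–2, yellow is impossible for Ivan's color.
With clues 1–3, orange is impossible for Ivan's color.
With clues 1–4, purple is impossible for Ivan's color.
That leaves green.

green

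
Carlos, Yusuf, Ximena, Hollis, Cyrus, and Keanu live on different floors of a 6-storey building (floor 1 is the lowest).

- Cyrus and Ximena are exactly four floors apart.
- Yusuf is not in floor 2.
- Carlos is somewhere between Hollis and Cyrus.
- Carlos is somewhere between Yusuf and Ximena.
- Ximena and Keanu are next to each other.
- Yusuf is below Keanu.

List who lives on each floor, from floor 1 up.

Yusuf, Cyrus, Carlos, Hollis, Keanu, Ximena

From clue 1: Ximena is in {1,2,5,6}.
From clues 1–3: Carlos is in {2,3,4,5}.
From clues 1–4: Carlos is in {3,4}.
From clues 1–6: Yusuf → floor 1, Cyrus → floor 2, Carlos → floor 3, Hollis → floor 4, Keanu → floor 5, Ximena → floor 6.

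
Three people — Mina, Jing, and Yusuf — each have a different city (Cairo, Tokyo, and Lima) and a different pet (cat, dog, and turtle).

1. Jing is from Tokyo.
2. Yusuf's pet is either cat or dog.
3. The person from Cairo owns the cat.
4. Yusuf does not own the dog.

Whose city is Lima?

Mina

Clue 1 rules out Jing for the one with city Lima.
With clues 1–4, Yusuf is impossible for the one with city Lima.
That leaves Mina.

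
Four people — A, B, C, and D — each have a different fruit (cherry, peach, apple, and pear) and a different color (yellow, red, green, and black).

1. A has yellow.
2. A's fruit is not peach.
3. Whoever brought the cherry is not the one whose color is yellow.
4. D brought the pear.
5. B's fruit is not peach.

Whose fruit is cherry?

With clues 1–3, A is impossible for the one with fruit cherry.
With clues 1–4, D is impossible for the one with fruit cherry.
With clues 1–5, C is impossible for the one with fruit cherry.
That leaves B.

B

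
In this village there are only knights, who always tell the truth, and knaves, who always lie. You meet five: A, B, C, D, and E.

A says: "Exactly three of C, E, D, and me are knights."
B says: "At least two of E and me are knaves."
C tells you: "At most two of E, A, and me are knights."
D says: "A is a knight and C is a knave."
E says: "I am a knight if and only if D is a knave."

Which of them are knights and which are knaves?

A: knave, B: knave, C: knight, D: knave, E: knight

Consider A. Suppose A is a knight.
Then no assignment of the remaining roles makes every statement match its speaker's type — contradiction.
So A is a knave.
With that fixed, C's statement is true, so C is a knight.
With that fixed, D's statement is false, so D is a knave.
Consider B. Suppose B is a knight.
Then B's own statement would have to be true, but it can't be — contradiction.
So B is a knave.
Consider E. Suppose E is a knave.
Then B's statement comes out true, contradicting B being a knave.
So E is a knight.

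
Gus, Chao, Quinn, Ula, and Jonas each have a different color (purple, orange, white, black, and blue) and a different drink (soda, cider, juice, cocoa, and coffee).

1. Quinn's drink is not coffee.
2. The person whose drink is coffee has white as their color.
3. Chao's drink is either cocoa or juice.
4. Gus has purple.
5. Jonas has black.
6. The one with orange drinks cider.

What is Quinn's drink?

cider

Clue 1 rules out coffee for Quinn's drink.
With clues 1–6, cocoa, juice, and soda are impossible for Quinn's drink.
That leaves cider.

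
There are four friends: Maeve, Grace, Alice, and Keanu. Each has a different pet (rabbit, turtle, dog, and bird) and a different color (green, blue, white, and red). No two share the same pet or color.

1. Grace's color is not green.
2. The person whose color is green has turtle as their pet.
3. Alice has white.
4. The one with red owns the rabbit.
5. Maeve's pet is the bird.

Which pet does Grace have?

With clues 1–2, turtle is impossible for Grace's pet.
With clues 1–5, bird and dog are impossible for Grace's pet.
That leaves rabbit.

rabbit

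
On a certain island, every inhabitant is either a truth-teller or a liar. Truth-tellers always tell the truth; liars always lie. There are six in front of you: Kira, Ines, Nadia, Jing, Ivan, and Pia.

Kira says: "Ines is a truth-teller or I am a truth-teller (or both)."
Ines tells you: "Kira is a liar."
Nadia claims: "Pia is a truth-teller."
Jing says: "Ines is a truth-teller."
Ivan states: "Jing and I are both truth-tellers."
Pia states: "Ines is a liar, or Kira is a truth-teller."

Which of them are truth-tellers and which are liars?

Consider Kira. Suppose Kira is a liar.
Then no assignment of the remaining roles makes every statement match its speaker's type — contradiction.
So Kira is a truth-teller.
With that fixed, Ines's statement is false, so Ines is a liar.
With that fixed, Jing's statement is false, so Jing is a liar.
With that fixed, Ivan's statement is false, so Ivan is a liar.
With that fixed, Pia's statement is true, so Pia is a truth-teller.
With that fixed, Nadia's statement is true, so Nadia is a truth-teller.

Kira: truth-teller, Ines: liar, Nadia: truth-teller, Jing: liar, Ivan: liar, Pia: truth-teller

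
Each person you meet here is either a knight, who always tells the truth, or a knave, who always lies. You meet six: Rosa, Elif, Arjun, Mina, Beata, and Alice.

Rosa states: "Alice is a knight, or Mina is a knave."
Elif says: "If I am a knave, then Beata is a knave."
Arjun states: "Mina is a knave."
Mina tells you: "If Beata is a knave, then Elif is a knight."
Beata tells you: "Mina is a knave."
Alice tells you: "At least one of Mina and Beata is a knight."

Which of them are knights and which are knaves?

Rosa: knight, Elif: knight, Arjun: knave, Mina: knight, Beata: knave, Alice: knight

Consider Rosa. Suppose Rosa is a knave.
Then no assignment of the remaining roles makes every statement match its speaker's type — contradiction.
So Rosa is a knight.
Consider Elif. Suppose Elif is a knave.
Then no assignment of the remaining roles makes every statement match its speaker's type — contradiction.
So Elif is a knight.
With that fixed, Mina's statement is true, so Mina is a knight.
With that fixed, Beata's statement is false, so Beata is a knave.
With that fixed, Alice's statement is true, so Alice is a knight.
With that fixed, Arjun's statement is false, so Arjun is a knave.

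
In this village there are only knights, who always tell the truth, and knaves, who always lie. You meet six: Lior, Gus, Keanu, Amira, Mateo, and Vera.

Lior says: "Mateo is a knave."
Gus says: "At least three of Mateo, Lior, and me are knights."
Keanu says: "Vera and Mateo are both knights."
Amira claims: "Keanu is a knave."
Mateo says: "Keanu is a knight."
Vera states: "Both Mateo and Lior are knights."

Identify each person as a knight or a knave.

Consider Lior. Suppose Lior is a knave.
Then no assignment of the remaining roles makes every statement match its speaker's type — contradiction.
So Lior is a knight.
Consider Gus. Suppose Gus is a knight.
Then no assignment of the remaining roles makes every statement match its speaker's type — contradiction.
So Gus is a knave.
Consider Keanu. Suppose Keanu is a knight.
Then no assignment of the remaining roles makes every statement match its speaker's type — contradiction.
So Keanu is a knave.
With that fixed, Amira's statement is true, so Amira is a knight.
With that fixed, Mateo's statement is false, so Mateo is a knave.
With that fixed, Vera's statement is false, so Vera is a knave.

Lior: knight, Gus: knave, Keanu: knave, Amira: knight, Mateo: knave, Vera: knave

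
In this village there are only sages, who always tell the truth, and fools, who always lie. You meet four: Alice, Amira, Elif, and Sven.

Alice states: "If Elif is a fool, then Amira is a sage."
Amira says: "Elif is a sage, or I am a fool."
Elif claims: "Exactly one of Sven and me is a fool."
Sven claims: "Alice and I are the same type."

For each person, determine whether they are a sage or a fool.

Alice: sage, Amira: sage, Elif: sage, Sven: fool

Consider Alice. Suppose Alice is a fool.
Then whichever role Sven has, Sven's statement has the wrong truth value — contradiction.
So Alice is a sage.
Consider Amira. Suppose Amira is a fool.
Then Amira's own statement would have to be false, but it can't be — contradiction.
So Amira is a sage.
Consider Elif. Suppose Elif is a fool.
Then Amira's statement comes out false, contradicting Amira being a sage.
So Elif is a sage.
Consider Sven. Suppose Sven is a sage.
Then Elif's statement comes out false, contradicting Elif being a sage.
So Sven is a fool.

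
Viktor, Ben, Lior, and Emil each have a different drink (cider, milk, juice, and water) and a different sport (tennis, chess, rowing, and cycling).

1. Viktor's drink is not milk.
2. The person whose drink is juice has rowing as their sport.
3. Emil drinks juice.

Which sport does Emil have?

rowing

With clues 1–3, chess, cycling, and tennis are impossible for Emil's sport.
That leaves rowing.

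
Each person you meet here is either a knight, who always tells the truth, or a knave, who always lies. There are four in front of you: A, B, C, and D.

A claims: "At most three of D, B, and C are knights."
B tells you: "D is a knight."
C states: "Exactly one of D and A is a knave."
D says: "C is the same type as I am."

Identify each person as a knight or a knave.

A: knight, B: knave, C: knight, D: knave

Regardless of anyone's role, A's statement is true, so A is a knight.
Consider B. Suppose B is a knight.
Then no assignment of the remaining roles makes every statement match its speaker's type — contradiction.
So B is a knave.
Consider C. Suppose C is a knave.
Then whichever role D has, D's statement has the wrong truth value — contradiction.
So C is a knight.
Consider D. Suppose D is a knight.
Then B's statement comes out true, contradicting B being a knave.
So D is a knave.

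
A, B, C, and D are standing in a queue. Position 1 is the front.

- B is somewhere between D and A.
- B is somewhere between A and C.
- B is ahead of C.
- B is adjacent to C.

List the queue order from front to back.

From clue 1: B is in {2,3}.
From clues 1–2: A is in {1,4}.
From clues 1–3: A → position 1, B → position 2.
From clues 1–4: C → position 3, D → position 4.

A, B, C, D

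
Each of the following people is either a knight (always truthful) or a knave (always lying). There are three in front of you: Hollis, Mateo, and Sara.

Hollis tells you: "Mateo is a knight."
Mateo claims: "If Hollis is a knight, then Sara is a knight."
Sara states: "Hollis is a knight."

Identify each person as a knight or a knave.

Hollis: knight, Mateo: knight, Sara: knight

Consider Hollis. Suppose Hollis is a knave.
Then no assignment of the remaining roles makes every statement match its speaker's type — contradiction.
So Hollis is a knight.
With that fixed, Sara's statement is true, so Sara is a knight.
With that fixed, Mateo's statement is true, so Mateo is a knight.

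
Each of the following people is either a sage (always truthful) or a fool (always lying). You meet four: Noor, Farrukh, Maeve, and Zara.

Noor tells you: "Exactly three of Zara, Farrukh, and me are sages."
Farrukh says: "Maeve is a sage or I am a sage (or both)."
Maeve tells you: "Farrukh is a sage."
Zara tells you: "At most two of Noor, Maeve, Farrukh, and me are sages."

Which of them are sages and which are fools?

Consider Noor. Suppose Noor is a sage.
Then no assignment of the remaining roles makes every statement match its speaker's type — contradiction.
So Noor is a fool.
Consider Farrukh. Suppose Farrukh is a sage.
Then no assignment of the remaining roles makes every statement match its speaker's type — contradiction.
So Farrukh is a fool.
With that fixed, Maeve's statement is false, so Maeve is a fool.
With that fixed, Zara's statement is true, so Zara is a sage.

Noor: fool, Farrukh: fool, Maeve: fool, Zara: sage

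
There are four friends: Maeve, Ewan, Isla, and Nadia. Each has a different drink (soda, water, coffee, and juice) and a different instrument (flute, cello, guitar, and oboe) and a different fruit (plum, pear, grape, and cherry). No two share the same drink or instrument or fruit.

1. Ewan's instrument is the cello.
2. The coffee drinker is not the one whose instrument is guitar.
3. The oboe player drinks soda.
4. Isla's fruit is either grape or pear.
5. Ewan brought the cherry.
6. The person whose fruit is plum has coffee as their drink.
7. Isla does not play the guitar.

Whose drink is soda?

With clues 1–3, Ewan is impossible for the one with drink soda.
With clues 1–7, Maeve and Nadia are impossible for the one with drink soda.
That leaves Isla.

Isla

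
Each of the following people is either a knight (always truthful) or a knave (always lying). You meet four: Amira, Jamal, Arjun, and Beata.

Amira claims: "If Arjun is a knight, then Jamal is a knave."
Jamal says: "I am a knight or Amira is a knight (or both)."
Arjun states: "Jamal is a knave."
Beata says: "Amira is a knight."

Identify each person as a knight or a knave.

Amira: knight, Jamal: knight, Arjun: knave, Beata: knight

Consider Amira. Suppose Amira is a knave.
Then no assignment of the remaining roles makes every statement match its speaker's type — contradiction.
So Amira is a knight.
With that fixed, Jamal's statement is true, so Jamal is a knight.
With that fixed, Arjun's statement is false, so Arjun is a knave.
With that fixed, Beata's statement is true, so Beata is a knight.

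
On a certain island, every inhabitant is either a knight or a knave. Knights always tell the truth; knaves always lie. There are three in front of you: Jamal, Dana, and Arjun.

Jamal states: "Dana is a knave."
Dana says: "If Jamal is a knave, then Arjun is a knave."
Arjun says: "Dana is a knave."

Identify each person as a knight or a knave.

Jamal: knave, Dana: knight, Arjun: knave

Consider Jamal. Suppose Jamal is a knight.
Then no assignment of the remaining roles makes every statement match its speaker's type — contradiction.
So Jamal is a knave.
Consider Dana. Suppose Dana is a knave.
Then Jamal's statement comes out true, contradicting Jamal being a knave.
So Dana is a knight.
With that fixed, Arjun's statement is false, so Arjun is a knave.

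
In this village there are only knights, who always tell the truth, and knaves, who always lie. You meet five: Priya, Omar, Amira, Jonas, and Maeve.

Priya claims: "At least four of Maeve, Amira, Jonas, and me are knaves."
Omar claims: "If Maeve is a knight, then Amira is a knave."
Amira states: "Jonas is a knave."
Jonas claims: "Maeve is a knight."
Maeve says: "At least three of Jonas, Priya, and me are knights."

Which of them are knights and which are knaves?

Consider Priya. Suppose Priya is a knight.
Then Priya's own statement would have to be true, but it can't be — contradiction.
So Priya is a knave.
With that fixed, Maeve's statement is false, so Maeve is a knave.
With that fixed, Omar's statement is true, so Omar is a knight.
With that fixed, Jonas's statement is false, so Jonas is a knave.
With that fixed, Amira's statement is true, so Amira is a knight.

Priya: knave, Omar: knight, Amira: knight, Jonas: knave, Maeve: knave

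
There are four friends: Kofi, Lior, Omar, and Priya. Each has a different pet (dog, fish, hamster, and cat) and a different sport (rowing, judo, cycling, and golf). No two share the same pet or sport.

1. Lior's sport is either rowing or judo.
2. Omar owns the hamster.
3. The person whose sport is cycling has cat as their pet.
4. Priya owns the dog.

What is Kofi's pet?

With clues 1–2, hamster is impossible for Kofi's pet.
With clues 1–4, dog and fish are impossible for Kofi's pet.
That leaves cat.

cat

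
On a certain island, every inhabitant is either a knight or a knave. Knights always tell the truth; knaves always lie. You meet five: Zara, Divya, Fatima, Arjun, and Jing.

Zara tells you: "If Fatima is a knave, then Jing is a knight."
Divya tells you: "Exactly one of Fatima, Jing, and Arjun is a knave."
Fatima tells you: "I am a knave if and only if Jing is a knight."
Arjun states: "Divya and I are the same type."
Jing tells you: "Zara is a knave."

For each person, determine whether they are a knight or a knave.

Zara: knight, Divya: knight, Fatima: knight, Arjun: knight, Jing: knave

Consider Zara. Suppose Zara is a knave.
Then no assignment of the remaining roles makes every statement match its speaker's type — contradiction.
So Zara is a knight.
With that fixed, Jing's statement is false, so Jing is a knave.
Consider Divya. Suppose Divya is a knave.
Then whichever role Arjun has, Arjun's statement has the wrong truth value — contradiction.
So Divya is a knight.
Consider Fatima. Suppose Fatima is a knave.
Then Zara's statement comes out false, contradicting Zara being a knight.
So Fatima is a knight.
Consider Arjun. Suppose Arjun is a knave.
Then Divya's statement comes out false, contradicting Divya being a knight.
So Arjun is a knight.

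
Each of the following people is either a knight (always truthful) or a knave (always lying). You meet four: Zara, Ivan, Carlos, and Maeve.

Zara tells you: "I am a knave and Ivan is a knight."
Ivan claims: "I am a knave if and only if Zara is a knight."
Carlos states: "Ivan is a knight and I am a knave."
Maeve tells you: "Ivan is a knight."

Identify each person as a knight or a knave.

Consider Zara. Suppose Zara is a knight.
Then Zara's own statement would have to be true, but it can't be — contradiction.
So Zara is a knave.
Consider Ivan. Suppose Ivan is a knight.
Then Zara's statement comes out true, contradicting Zara being a knave.
So Ivan is a knave.
With that fixed, Carlos's statement is false, so Carlos is a knave.
With that fixed, Maeve's statement is false, so Maeve is a knave.

Zara: knave, Ivan: knave, Carlos: knave, Maeve: knave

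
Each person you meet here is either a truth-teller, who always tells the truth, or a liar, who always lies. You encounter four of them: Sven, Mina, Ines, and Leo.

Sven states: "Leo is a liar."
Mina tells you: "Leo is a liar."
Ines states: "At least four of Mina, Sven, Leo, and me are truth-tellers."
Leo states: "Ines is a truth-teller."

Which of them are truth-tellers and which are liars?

Sven: truth-teller, Mina: truth-teller, Ines: liar, Leo: liar

Consider Sven. Suppose Sven is a liar.
Then no assignment of the remaining roles makes every statement match its speaker's type — contradiction.
So Sven is a truth-teller.
Consider Mina. Suppose Mina is a liar.
Then no assignment of the remaining roles makes every statement match its speaker's type — contradiction.
So Mina is a truth-teller.
Consider Ines. Suppose Ines is a truth-teller.
Then no assignment of the remaining roles makes every statement match its speaker's type — contradiction.
So Ines is a liar.
With that fixed, Leo's statement is false, so Leo is a liar.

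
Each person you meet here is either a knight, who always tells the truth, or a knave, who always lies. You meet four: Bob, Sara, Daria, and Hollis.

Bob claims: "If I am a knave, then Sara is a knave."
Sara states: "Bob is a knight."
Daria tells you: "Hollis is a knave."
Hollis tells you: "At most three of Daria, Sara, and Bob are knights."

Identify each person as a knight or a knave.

Bob: knight, Sara: knight, Daria: knave, Hollis: knight

Regardless of anyone's role, Hollis's statement is true, so Hollis is a knight.
With that fixed, Daria's statement is false, so Daria is a knave.
Consider Bob. Suppose Bob is a knave.
Then no assignment of the remaining roles makes every statement match its speaker's type — contradiction.
So Bob is a knight.
With that fixed, Sara's statement is true, so Sara is a knight.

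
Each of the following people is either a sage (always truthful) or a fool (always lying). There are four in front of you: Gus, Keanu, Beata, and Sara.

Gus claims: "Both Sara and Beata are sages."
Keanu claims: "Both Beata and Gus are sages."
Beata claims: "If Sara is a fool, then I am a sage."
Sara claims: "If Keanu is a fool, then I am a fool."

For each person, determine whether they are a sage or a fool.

Gus: sage, Keanu: sage, Beata: sage, Sara: sage

Consider Gus. Suppose Gus is a fool.
Then no assignment of the remaining roles makes every statement match its speaker's type — contradiction.
So Gus is a sage.
Consider Keanu. Suppose Keanu is a fool.
Then whichever role Sara has, Sara's statement has the wrong truth value — contradiction.
So Keanu is a sage.
With that fixed, Sara's statement is true, so Sara is a sage.
With that fixed, Beata's statement is true, so Beata is a sage.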